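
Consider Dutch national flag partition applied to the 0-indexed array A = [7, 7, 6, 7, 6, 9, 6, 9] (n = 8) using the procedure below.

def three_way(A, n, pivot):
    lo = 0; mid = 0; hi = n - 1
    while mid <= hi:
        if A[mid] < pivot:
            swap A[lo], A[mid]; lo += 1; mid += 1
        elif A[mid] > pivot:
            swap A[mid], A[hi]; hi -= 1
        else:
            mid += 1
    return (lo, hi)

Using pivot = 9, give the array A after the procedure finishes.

[7, 7, 6, 7, 6, 6, 9, 9]

pivot = 9; lo=0, mid=0, hi=7
A[mid]=7<9: swap A[0],A[0]; lo=1,mid=1 → [7, 7, 6, 7, 6, 9, 6, 9]
A[mid]=7<9: swap A[1],A[1]; lo=2,mid=2 → [7, 7, 6, 7, 6, 9, 6, 9]
A[mid]=6<9: swap A[2],A[2]; lo=3,mid=3 → [7, 7, 6, 7, 6, 9, 6, 9]
A[mid]=7<9: swap A[3],A[3]; lo=4,mid=4 → [7, 7, 6, 7, 6, 9, 6, 9]
A[mid]=6<9: swap A[4],A[4]; lo=5,mid=5 → [7, 7, 6, 7, 6, 9, 6, 9]
A[mid]=9=9: mid=6
A[mid]=6<9: swap A[5],A[6]; lo=6,mid=7 → [7, 7, 6, 7, 6, 6, 9, 9]
A[mid]=9=9: mid=8
end: lo=6, hi=7; A = [7, 7, 6, 7, 6, 6, 9, 9]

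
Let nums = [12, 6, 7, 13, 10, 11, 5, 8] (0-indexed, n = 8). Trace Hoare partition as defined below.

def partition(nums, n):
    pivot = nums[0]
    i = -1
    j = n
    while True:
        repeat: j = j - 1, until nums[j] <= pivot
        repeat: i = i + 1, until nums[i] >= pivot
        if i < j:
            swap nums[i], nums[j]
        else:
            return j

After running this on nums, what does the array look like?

pivot=12
j stops at 7 (8), i stops at 0 (12); swap ⇒ [8, 6, 7, 13, 10, 11, 5, 12]
j stops at 6 (5), i stops at 3 (13); swap ⇒ [8, 6, 7, 5, 10, 11, 13, 12]
j stops at 5, i stops at 6; i≥j ⇒ return 5. nums=[8, 6, 7, 5, 10, 11, 13, 12]

[8, 6, 7, 5, 10, 11, 13, 12]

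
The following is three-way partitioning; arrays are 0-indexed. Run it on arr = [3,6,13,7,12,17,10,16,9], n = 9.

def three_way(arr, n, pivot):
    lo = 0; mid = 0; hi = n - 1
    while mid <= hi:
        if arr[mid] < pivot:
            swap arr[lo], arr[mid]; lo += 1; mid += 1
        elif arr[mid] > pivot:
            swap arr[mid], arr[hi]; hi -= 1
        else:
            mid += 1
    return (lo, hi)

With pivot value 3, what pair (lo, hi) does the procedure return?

pivot = 3; lo=0, mid=0, hi=8
arr[mid]=3=3: mid=1
arr[mid]=6>3: swap arr[1],arr[8]; hi=7 → [3,9,13,7,12,17,10,16,6]
arr[mid]=9>3: swap arr[1],arr[7]; hi=6 → [3,16,13,7,12,17,10,9,6]
arr[mid]=16>3: swap arr[1],arr[6]; hi=5 → [3,10,13,7,12,17,16,9,6]
arr[mid]=10>3: swap arr[1],arr[5]; hi=4 → [3,17,13,7,12,10,16,9,6]
arr[mid]=17>3: swap arr[1],arr[4]; hi=3 → [3,12,13,7,17,10,16,9,6]
arr[mid]=12>3: swap arr[1],arr[3]; hi=2 → [3,7,13,12,17,10,16,9,6]
arr[mid]=7>3: swap arr[1],arr[2]; hi=1 → [3,13,7,12,17,10,16,9,6]
arr[mid]=13>3: swap arr[1],arr[1]; hi=0 → [3,13,7,12,17,10,16,9,6]
end: lo=0, hi=0; arr = [3,13,7,12,17,10,16,9,6]

(0, 0)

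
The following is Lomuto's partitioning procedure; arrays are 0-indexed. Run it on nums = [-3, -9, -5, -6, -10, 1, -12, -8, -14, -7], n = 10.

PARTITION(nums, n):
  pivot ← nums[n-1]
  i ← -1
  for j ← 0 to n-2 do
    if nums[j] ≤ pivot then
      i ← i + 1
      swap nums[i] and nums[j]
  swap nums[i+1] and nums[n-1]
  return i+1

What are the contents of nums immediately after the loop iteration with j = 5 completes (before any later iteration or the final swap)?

pivot=-7, i=-1
j=0: -3>-7, skip
j=1: -9≤-7, i=0, swap(0,1) ⇒ [-9, -3, -5, -6, -10, 1, -12, -8, -14, -7]
j=2: -5>-7, skip
j=3: -6>-7, skip
j=4: -10≤-7, i=1, swap(1,4) ⇒ [-9, -10, -5, -6, -3, 1, -12, -8, -14, -7]
j=5: 1>-7, skip
(after j=5) nums = [-9, -10, -5, -6, -3, 1, -12, -8, -14, -7]

[-9, -10, -5, -6, -3, 1, -12, -8, -14, -7]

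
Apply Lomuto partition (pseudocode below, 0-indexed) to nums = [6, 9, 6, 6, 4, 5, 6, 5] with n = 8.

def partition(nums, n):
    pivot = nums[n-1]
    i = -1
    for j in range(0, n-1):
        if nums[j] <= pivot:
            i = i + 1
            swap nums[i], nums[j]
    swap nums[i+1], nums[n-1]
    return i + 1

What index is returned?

2

pivot=5, i=-1
j=0: 6>5, skip
j=1: 9>5, skip
j=2: 6>5, skip
j=3: 6>5, skip
j=4: 4≤5, i=0, swap(0,4) ⇒ [4, 9, 6, 6, 6, 5, 6, 5]
j=5: 5≤5, i=1, swap(1,5) ⇒ [4, 5, 6, 6, 6, 9, 6, 5]
j=6: 6>5, skip
swap(2,7) ⇒ [4, 5, 5, 6, 6, 9, 6, 6]; return 2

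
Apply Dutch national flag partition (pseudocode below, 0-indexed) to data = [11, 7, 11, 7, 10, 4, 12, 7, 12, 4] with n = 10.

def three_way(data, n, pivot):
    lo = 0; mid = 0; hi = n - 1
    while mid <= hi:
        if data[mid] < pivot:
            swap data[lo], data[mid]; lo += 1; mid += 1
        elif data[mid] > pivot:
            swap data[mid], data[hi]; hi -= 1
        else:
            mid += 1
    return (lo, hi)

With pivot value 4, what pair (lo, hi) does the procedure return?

pivot = 4; lo=0, mid=0, hi=9
data[mid]=11>4: swap data[0],data[9]; hi=8 → [4, 7, 11, 7, 10, 4, 12, 7, 12, 11]
data[mid]=4=4: mid=1
data[mid]=7>4: swap data[1],data[8]; hi=7 → [4, 12, 11, 7, 10, 4, 12, 7, 7, 11]
data[mid]=12>4: swap data[1],data[7]; hi=6 → [4, 7, 11, 7, 10, 4, 12, 12, 7, 11]
data[mid]=7>4: swap data[1],data[6]; hi=5 → [4, 12, 11, 7, 10, 4, 7, 12, 7, 11]
data[mid]=12>4: swap data[1],data[5]; hi=4 → [4, 4, 11, 7, 10, 12, 7, 12, 7, 11]
data[mid]=4=4: mid=2
data[mid]=11>4: swap data[2],data[4]; hi=3 → [4, 4, 10, 7, 11, 12, 7, 12, 7, 11]
data[mid]=10>4: swap data[2],data[3]; hi=2 → [4, 4, 7, 10, 11, 12, 7, 12, 7, 11]
data[mid]=7>4: swap data[2],data[2]; hi=1 → [4, 4, 7, 10, 11, 12, 7, 12, 7, 11]
end: lo=0, hi=1; data = [4, 4, 7, 10, 11, 12, 7, 12, 7, 11]

(0, 1)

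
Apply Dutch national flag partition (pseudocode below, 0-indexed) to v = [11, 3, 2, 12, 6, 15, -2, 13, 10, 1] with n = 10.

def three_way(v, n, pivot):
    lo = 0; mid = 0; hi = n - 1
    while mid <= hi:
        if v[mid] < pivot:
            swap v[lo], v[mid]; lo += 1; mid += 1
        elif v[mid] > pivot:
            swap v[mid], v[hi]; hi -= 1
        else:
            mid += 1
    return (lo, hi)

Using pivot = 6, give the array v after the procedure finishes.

[1, 3, 2, -2, 6, 15, 13, 10, 12, 11]

pivot = 6; lo=0, mid=0, hi=9
v[mid]=11>6: swap v[0],v[9]; hi=8 → [1, 3, 2, 12, 6, 15, -2, 13, 10, 11]
v[mid]=1<6: swap v[0],v[0]; lo=1,mid=1 → [1, 3, 2, 12, 6, 15, -2, 13, 10, 11]
v[mid]=3<6: swap v[1],v[1]; lo=2,mid=2 → [1, 3, 2, 12, 6, 15, -2, 13, 10, 11]
v[mid]=2<6: swap v[2],v[2]; lo=3,mid=3 → [1, 3, 2, 12, 6, 15, -2, 13, 10, 11]
v[mid]=12>6: swap v[3],v[8]; hi=7 → [1, 3, 2, 10, 6, 15, -2, 13, 12, 11]
v[mid]=10>6: swap v[3],v[7]; hi=6 → [1, 3, 2, 13, 6, 15, -2, 10, 12, 11]
v[mid]=13>6: swap v[3],v[6]; hi=5 → [1, 3, 2, -2, 6, 15, 13, 10, 12, 11]
v[mid]=-2<6: swap v[3],v[3]; lo=4,mid=4 → [1, 3, 2, -2, 6, 15, 13, 10, 12, 11]
v[mid]=6=6: mid=5
v[mid]=15>6: swap v[5],v[5]; hi=4 → [1, 3, 2, -2, 6, 15, 13, 10, 12, 11]
end: lo=4, hi=4; v = [1, 3, 2, -2, 6, 15, 13, 10, 12, 11]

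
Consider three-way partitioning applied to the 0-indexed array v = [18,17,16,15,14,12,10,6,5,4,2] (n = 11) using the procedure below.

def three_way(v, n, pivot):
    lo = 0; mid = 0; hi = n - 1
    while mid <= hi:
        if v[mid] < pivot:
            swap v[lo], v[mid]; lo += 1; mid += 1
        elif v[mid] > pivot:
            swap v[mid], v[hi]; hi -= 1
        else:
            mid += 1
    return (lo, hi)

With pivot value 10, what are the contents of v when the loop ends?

[2,4,5,6,10,12,14,15,16,17,18]

lo=0 mid=0 hi=10
18>10: swap(0,10), hi=9 ⇒ [2,17,16,15,14,12,10,6,5,4,18]
2<10: swap(0,0), lo=1 mid=1 ⇒ [2,17,16,15,14,12,10,6,5,4,18]
17>10: swap(1,9), hi=8 ⇒ [2,4,16,15,14,12,10,6,5,17,18]
4<10: swap(1,1), lo=2 mid=2 ⇒ [2,4,16,15,14,12,10,6,5,17,18]
16>10: swap(2,8), hi=7 ⇒ [2,4,5,15,14,12,10,6,16,17,18]
5<10: swap(2,2), lo=3 mid=3 ⇒ [2,4,5,15,14,12,10,6,16,17,18]
15>10: swap(3,7), hi=6 ⇒ [2,4,5,6,14,12,10,15,16,17,18]
6<10: swap(3,3), lo=4 mid=4 ⇒ [2,4,5,6,14,12,10,15,16,17,18]
14>10: swap(4,6), hi=5 ⇒ [2,4,5,6,10,12,14,15,16,17,18]
10=10: mid=5
12>10: swap(5,5), hi=4 ⇒ [2,4,5,6,10,12,14,15,16,17,18]
done. lo=4 hi=4; v=[2,4,5,6,10,12,14,15,16,17,18]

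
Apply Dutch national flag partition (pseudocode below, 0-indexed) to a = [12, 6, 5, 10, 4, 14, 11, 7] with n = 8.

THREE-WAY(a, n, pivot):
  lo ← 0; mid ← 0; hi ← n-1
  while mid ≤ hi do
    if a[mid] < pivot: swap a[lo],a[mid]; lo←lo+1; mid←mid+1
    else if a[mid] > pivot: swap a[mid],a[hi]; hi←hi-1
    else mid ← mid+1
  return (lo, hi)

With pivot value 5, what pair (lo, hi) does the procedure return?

(1, 1)

pivot = 5; lo=0, mid=0, hi=7
a[mid]=12>5: swap a[0],a[7]; hi=6 → [7, 6, 5, 10, 4, 14, 11, 12]
a[mid]=7>5: swap a[0],a[6]; hi=5 → [11, 6, 5, 10, 4, 14, 7, 12]
a[mid]=11>5: swap a[0],a[5]; hi=4 → [14, 6, 5, 10, 4, 11, 7, 12]
a[mid]=14>5: swap a[0],a[4]; hi=3 → [4, 6, 5, 10, 14, 11, 7, 12]
a[mid]=4<5: swap a[0],a[0]; lo=1,mid=1 → [4, 6, 5, 10, 14, 11, 7, 12]
a[mid]=6>5: swap a[1],a[3]; hi=2 → [4, 10, 5, 6, 14, 11, 7, 12]
a[mid]=10>5: swap a[1],a[2]; hi=1 → [4, 5, 10, 6, 14, 11, 7, 12]
a[mid]=5=5: mid=2
end: lo=1, hi=1; a = [4, 5, 10, 6, 14, 11, 7, 12]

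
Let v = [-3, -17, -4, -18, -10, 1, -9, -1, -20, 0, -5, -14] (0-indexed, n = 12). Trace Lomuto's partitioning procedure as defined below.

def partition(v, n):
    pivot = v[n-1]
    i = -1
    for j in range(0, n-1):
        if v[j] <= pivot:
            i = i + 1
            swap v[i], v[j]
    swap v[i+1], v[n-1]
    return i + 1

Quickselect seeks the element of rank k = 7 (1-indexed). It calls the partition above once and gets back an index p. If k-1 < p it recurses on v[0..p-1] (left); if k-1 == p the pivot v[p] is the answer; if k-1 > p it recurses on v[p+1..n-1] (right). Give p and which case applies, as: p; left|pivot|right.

pivot = v[11] = -14; i = -1
j=0: v[0]=-3 > -14 → no swap
j=1: v[1]=-17 ≤ -14 → i=0, swap v[0],v[1] → [-17, -3, -4, -18, -10, 1, -9, -1, -20, 0, -5, -14]
j=2: v[2]=-4 > -14 → no swap
j=3: v[3]=-18 ≤ -14 → i=1, swap v[1],v[3] → [-17, -18, -4, -3, -10, 1, -9, -1, -20, 0, -5, -14]
j=4: v[4]=-10 > -14 → no swap
j=5: v[5]=1 > -14 → no swap
j=6: v[6]=-9 > -14 → no swap
j=7: v[7]=-1 > -14 → no swap
j=8: v[8]=-20 ≤ -14 → i=2, swap v[2],v[8] → [-17, -18, -20, -3, -10, 1, -9, -1, -4, 0, -5, -14]
j=9: v[9]=0 > -14 → no swap
j=10: v[10]=-5 > -14 → no swap
final swap v[3],v[11] → [-17, -18, -20, -14, -10, 1, -9, -1, -4, 0, -5, -3]; return 3
p = 3; k-1 = 6 > 3 ⇒ right

3; right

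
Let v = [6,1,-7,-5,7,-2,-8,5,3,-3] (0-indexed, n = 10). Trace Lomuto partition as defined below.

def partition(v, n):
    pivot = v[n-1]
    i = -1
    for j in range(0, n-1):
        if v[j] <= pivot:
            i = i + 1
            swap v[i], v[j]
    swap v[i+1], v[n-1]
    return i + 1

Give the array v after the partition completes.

[-7,-5,-8,-3,7,-2,6,5,3,1]

pivot=-3, i=-1
j=0: 6>-3, skip
j=1: 1>-3, skip
j=2: -7≤-3, i=0, swap(0,2) ⇒ [-7,1,6,-5,7,-2,-8,5,3,-3]
j=3: -5≤-3, i=1, swap(1,3) ⇒ [-7,-5,6,1,7,-2,-8,5,3,-3]
j=4: 7>-3, skip
j=5: -2>-3, skip
j=6: -8≤-3, i=2, swap(2,6) ⇒ [-7,-5,-8,1,7,-2,6,5,3,-3]
j=7: 5>-3, skip
j=8: 3>-3, skip
swap(3,9) ⇒ [-7,-5,-8,-3,7,-2,6,5,3,1]; return 3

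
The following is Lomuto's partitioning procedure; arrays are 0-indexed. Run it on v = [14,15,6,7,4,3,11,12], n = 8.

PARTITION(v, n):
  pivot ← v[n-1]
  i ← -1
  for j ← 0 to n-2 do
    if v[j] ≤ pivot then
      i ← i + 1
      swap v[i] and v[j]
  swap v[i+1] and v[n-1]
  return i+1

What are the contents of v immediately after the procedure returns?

pivot=12, i=-1
j=0: 14>12, skip
j=1: 15>12, skip
j=2: 6≤12, i=0, swap(0,2) ⇒ [6,15,14,7,4,3,11,12]
j=3: 7≤12, i=1, swap(1,3) ⇒ [6,7,14,15,4,3,11,12]
j=4: 4≤12, i=2, swap(2,4) ⇒ [6,7,4,15,14,3,11,12]
j=5: 3≤12, i=3, swap(3,5) ⇒ [6,7,4,3,14,15,11,12]
j=6: 11≤12, i=4, swap(4,6) ⇒ [6,7,4,3,11,15,14,12]
swap(5,7) ⇒ [6,7,4,3,11,12,14,15]; return 5

[6,7,4,3,11,12,14,15]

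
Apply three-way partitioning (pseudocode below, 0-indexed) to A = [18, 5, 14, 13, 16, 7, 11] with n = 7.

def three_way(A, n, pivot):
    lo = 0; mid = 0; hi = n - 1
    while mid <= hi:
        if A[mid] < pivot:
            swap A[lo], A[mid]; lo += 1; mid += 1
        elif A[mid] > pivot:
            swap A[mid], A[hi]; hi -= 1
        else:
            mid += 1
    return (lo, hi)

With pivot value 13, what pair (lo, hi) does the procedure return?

(3, 3)

pivot = 13; lo=0, mid=0, hi=6
A[mid]=18>13: swap A[0],A[6]; hi=5 → [11, 5, 14, 13, 16, 7, 18]
A[mid]=11<13: swap A[0],A[0]; lo=1,mid=1 → [11, 5, 14, 13, 16, 7, 18]
A[mid]=5<13: swap A[1],A[1]; lo=2,mid=2 → [11, 5, 14, 13, 16, 7, 18]
A[mid]=14>13: swap A[2],A[5]; hi=4 → [11, 5, 7, 13, 16, 14, 18]
A[mid]=7<13: swap A[2],A[2]; lo=3,mid=3 → [11, 5, 7, 13, 16, 14, 18]
A[mid]=13=13: mid=4
A[mid]=16>13: swap A[4],A[4]; hi=3 → [11, 5, 7, 13, 16, 14, 18]
end: lo=3, hi=3; A = [11, 5, 7, 13, 16, 14, 18]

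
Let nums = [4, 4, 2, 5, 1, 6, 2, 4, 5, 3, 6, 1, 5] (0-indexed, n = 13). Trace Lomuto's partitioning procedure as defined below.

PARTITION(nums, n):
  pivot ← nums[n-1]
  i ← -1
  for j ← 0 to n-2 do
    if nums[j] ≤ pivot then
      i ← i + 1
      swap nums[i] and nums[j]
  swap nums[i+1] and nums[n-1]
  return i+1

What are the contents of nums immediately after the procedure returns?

pivot = nums[12] = 5; i = -1
j=0: nums[0]=4 ≤ 5 → i=0, swap nums[0],nums[0] (no change) → [4, 4, 2, 5, 1, 6, 2, 4, 5, 3, 6, 1, 5]
j=1: nums[1]=4 ≤ 5 → i=1, swap nums[1],nums[1] (no change) → [4, 4, 2, 5, 1, 6, 2, 4, 5, 3, 6, 1, 5]
j=2: nums[2]=2 ≤ 5 → i=2, swap nums[2],nums[2] (no change) → [4, 4, 2, 5, 1, 6, 2, 4, 5, 3, 6, 1, 5]
j=3: nums[3]=5 ≤ 5 → i=3, swap nums[3],nums[3] (no change) → [4, 4, 2, 5, 1, 6, 2, 4, 5, 3, 6, 1, 5]
j=4: nums[4]=1 ≤ 5 → i=4, swap nums[4],nums[4] (no change) → [4, 4, 2, 5, 1, 6, 2, 4, 5, 3, 6, 1, 5]
j=5: nums[5]=6 > 5 → no swap
j=6: nums[6]=2 ≤ 5 → i=5, swap nums[5],nums[6] → [4, 4, 2, 5, 1, 2, 6, 4, 5, 3, 6, 1, 5]
j=7: nums[7]=4 ≤ 5 → i=6, swap nums[6],nums[7] → [4, 4, 2, 5, 1, 2, 4, 6, 5, 3, 6, 1, 5]
j=8: nums[8]=5 ≤ 5 → i=7, swap nums[7],nums[8] → [4, 4, 2, 5, 1, 2, 4, 5, 6, 3, 6, 1, 5]
j=9: nums[9]=3 ≤ 5 → i=8, swap nums[8],nums[9] → [4, 4, 2, 5, 1, 2, 4, 5, 3, 6, 6, 1, 5]
j=10: nums[10]=6 > 5 → no swap
j=11: nums[11]=1 ≤ 5 → i=9, swap nums[9],nums[11] → [4, 4, 2, 5, 1, 2, 4, 5, 3, 1, 6, 6, 5]
final swap nums[10],nums[12] → [4, 4, 2, 5, 1, 2, 4, 5, 3, 1, 5, 6, 6]; return 10

[4, 4, 2, 5, 1, 2, 4, 5, 3, 1, 5, 6, 6]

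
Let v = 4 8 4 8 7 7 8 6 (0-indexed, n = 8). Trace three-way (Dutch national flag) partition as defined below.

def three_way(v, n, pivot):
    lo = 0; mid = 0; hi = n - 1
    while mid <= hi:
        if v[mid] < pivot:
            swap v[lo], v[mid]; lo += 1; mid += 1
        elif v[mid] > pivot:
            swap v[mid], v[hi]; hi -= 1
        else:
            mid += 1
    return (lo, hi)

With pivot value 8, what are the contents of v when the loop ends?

4 4 7 7 6 8 8 8

pivot = 8; lo=0, mid=0, hi=7
v[mid]=4<8: swap v[0],v[0]; lo=1,mid=1 → 4 8 4 8 7 7 8 6
v[mid]=8=8: mid=2
v[mid]=4<8: swap v[1],v[2]; lo=2,mid=3 → 4 4 8 8 7 7 8 6
v[mid]=8=8: mid=4
v[mid]=7<8: swap v[2],v[4]; lo=3,mid=5 → 4 4 7 8 8 7 8 6
v[mid]=7<8: swap v[3],v[5]; lo=4,mid=6 → 4 4 7 7 8 8 8 6
v[mid]=8=8: mid=7
v[mid]=6<8: swap v[4],v[7]; lo=5,mid=8 → 4 4 7 7 6 8 8 8
end: lo=5, hi=7; v = 4 4 7 7 6 8 8 8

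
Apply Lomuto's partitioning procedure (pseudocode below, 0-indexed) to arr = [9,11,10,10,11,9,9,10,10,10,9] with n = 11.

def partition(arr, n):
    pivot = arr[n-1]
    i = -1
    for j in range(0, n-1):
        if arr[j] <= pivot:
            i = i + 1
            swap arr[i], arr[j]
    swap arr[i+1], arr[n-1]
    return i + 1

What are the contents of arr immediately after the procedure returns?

pivot = arr[10] = 9; i = -1
j=0: arr[0]=9 ≤ 9 → i=0, swap arr[0],arr[0] (no change) → [9,11,10,10,11,9,9,10,10,10,9]
j=1: arr[1]=11 > 9 → no swap
j=2: arr[2]=10 > 9 → no swap
j=3: arr[3]=10 > 9 → no swap
j=4: arr[4]=11 > 9 → no swap
j=5: arr[5]=9 ≤ 9 → i=1, swap arr[1],arr[5] → [9,9,10,10,11,11,9,10,10,10,9]
j=6: arr[6]=9 ≤ 9 → i=2, swap arr[2],arr[6] → [9,9,9,10,11,11,10,10,10,10,9]
j=7: arr[7]=10 > 9 → no swap
j=8: arr[8]=10 > 9 → no swap
j=9: arr[9]=10 > 9 → no swap
final swap arr[3],arr[10] → [9,9,9,9,11,11,10,10,10,10,10]; return 3

[9,9,9,9,11,11,10,10,10,10,10]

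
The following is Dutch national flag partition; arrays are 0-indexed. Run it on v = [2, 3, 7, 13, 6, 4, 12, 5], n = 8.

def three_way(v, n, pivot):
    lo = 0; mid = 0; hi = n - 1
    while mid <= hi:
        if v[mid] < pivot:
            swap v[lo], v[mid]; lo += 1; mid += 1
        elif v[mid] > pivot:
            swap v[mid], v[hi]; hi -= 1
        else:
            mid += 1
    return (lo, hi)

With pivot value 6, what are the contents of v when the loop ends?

lo=0 mid=0 hi=7
2<6: swap(0,0), lo=1 mid=1 ⇒ [2, 3, 7, 13, 6, 4, 12, 5]
3<6: swap(1,1), lo=2 mid=2 ⇒ [2, 3, 7, 13, 6, 4, 12, 5]
7>6: swap(2,7), hi=6 ⇒ [2, 3, 5, 13, 6, 4, 12, 7]
5<6: swap(2,2), lo=3 mid=3 ⇒ [2, 3, 5, 13, 6, 4, 12, 7]
13>6: swap(3,6), hi=5 ⇒ [2, 3, 5, 12, 6, 4, 13, 7]
12>6: swap(3,5), hi=4 ⇒ [2, 3, 5, 4, 6, 12, 13, 7]
4<6: swap(3,3), lo=4 mid=4 ⇒ [2, 3, 5, 4, 6, 12, 13, 7]
6=6: mid=5
done. lo=4 hi=4; v=[2, 3, 5, 4, 6, 12, 13, 7]

[2, 3, 5, 4, 6, 12, 13, 7]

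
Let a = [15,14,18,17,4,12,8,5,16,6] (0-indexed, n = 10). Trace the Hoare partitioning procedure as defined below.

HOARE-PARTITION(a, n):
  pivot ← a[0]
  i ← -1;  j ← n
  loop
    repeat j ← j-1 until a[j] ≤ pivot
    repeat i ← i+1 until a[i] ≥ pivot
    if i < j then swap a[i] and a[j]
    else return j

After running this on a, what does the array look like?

pivot = a[0] = 15; i = -1, j = 10
j→9 (a[9]=6≤15), i→0 (a[0]=15≥15); i<j, swap → [6,14,18,17,4,12,8,5,16,15]
j→7 (a[7]=5≤15), i→2 (a[2]=18≥15); i<j, swap → [6,14,5,17,4,12,8,18,16,15]
j→6 (a[6]=8≤15), i→3 (a[3]=17≥15); i<j, swap → [6,14,5,8,4,12,17,18,16,15]
j→5, i→6; i≥j, return j=5. a = [6,14,5,8,4,12,17,18,16,15]

[6,14,5,8,4,12,17,18,16,15]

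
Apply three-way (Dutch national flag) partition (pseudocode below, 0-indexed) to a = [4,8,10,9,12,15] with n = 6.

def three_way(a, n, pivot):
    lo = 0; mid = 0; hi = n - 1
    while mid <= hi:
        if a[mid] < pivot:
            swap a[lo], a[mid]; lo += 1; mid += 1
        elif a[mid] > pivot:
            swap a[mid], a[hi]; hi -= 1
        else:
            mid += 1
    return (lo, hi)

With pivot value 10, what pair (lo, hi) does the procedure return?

pivot = 10; lo=0, mid=0, hi=5
a[mid]=4<10: swap a[0],a[0]; lo=1,mid=1 → [4,8,10,9,12,15]
a[mid]=8<10: swap a[1],a[1]; lo=2,mid=2 → [4,8,10,9,12,15]
a[mid]=10=10: mid=3
a[mid]=9<10: swap a[2],a[3]; lo=3,mid=4 → [4,8,9,10,12,15]
a[mid]=12>10: swap a[4],a[5]; hi=4 → [4,8,9,10,15,12]
a[mid]=15>10: swap a[4],a[4]; hi=3 → [4,8,9,10,15,12]
end: lo=3, hi=3; a = [4,8,9,10,15,12]

(3, 3)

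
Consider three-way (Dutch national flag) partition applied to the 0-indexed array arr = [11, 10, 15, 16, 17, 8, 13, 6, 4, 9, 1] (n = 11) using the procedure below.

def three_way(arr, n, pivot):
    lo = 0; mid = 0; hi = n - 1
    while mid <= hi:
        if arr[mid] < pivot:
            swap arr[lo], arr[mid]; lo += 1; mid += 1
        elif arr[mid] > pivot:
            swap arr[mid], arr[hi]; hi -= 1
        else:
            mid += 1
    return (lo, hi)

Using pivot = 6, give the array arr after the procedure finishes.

[1, 4, 6, 17, 8, 13, 16, 15, 9, 10, 11]

pivot = 6; lo=0, mid=0, hi=10
arr[mid]=11>6: swap arr[0],arr[10]; hi=9 → [1, 10, 15, 16, 17, 8, 13, 6, 4, 9, 11]
arr[mid]=1<6: swap arr[0],arr[0]; lo=1,mid=1 → [1, 10, 15, 16, 17, 8, 13, 6, 4, 9, 11]
arr[mid]=10>6: swap arr[1],arr[9]; hi=8 → [1, 9, 15, 16, 17, 8, 13, 6, 4, 10, 11]
arr[mid]=9>6: swap arr[1],arr[8]; hi=7 → [1, 4, 15, 16, 17, 8, 13, 6, 9, 10, 11]
arr[mid]=4<6: swap arr[1],arr[1]; lo=2,mid=2 → [1, 4, 15, 16, 17, 8, 13, 6, 9, 10, 11]
arr[mid]=15>6: swap arr[2],arr[7]; hi=6 → [1, 4, 6, 16, 17, 8, 13, 15, 9, 10, 11]
arr[mid]=6=6: mid=3
arr[mid]=16>6: swap arr[3],arr[6]; hi=5 → [1, 4, 6, 13, 17, 8, 16, 15, 9, 10, 11]
arr[mid]=13>6: swap arr[3],arr[5]; hi=4 → [1, 4, 6, 8, 17, 13, 16, 15, 9, 10, 11]
arr[mid]=8>6: swap arr[3],arr[4]; hi=3 → [1, 4, 6, 17, 8, 13, 16, 15, 9, 10, 11]
arr[mid]=17>6: swap arr[3],arr[3]; hi=2 → [1, 4, 6, 17, 8, 13, 16, 15, 9, 10, 11]
end: lo=2, hi=2; arr = [1, 4, 6, 17, 8, 13, 16, 15, 9, 10, 11]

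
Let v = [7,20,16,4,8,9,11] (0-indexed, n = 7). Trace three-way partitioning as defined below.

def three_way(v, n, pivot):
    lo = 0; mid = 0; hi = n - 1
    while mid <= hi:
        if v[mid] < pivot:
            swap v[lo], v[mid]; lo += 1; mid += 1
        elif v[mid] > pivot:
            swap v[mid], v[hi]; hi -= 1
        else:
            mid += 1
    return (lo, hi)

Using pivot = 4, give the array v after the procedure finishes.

[4,16,20,8,9,11,7]

pivot = 4; lo=0, mid=0, hi=6
v[mid]=7>4: swap v[0],v[6]; hi=5 → [11,20,16,4,8,9,7]
v[mid]=11>4: swap v[0],v[5]; hi=4 → [9,20,16,4,8,11,7]
v[mid]=9>4: swap v[0],v[4]; hi=3 → [8,20,16,4,9,11,7]
v[mid]=8>4: swap v[0],v[3]; hi=2 → [4,20,16,8,9,11,7]
v[mid]=4=4: mid=1
v[mid]=20>4: swap v[1],v[2]; hi=1 → [4,16,20,8,9,11,7]
v[mid]=16>4: swap v[1],v[1]; hi=0 → [4,16,20,8,9,11,7]
end: lo=0, hi=0; v = [4,16,20,8,9,11,7]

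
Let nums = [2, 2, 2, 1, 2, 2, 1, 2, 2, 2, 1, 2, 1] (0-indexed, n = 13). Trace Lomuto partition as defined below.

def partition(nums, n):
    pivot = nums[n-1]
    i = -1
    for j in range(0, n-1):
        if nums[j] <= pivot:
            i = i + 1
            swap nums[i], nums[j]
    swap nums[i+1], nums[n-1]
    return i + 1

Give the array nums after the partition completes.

[1, 1, 1, 1, 2, 2, 2, 2, 2, 2, 2, 2, 2]

pivot = nums[12] = 1; i = -1
j=0: nums[0]=2 > 1 → no swap
j=1: nums[1]=2 > 1 → no swap
j=2: nums[2]=2 > 1 → no swap
j=3: nums[3]=1 ≤ 1 → i=0, swap nums[0],nums[3] → [1, 2, 2, 2, 2, 2, 1, 2, 2, 2, 1, 2, 1]
j=4: nums[4]=2 > 1 → no swap
j=5: nums[5]=2 > 1 → no swap
j=6: nums[6]=1 ≤ 1 → i=1, swap nums[1],nums[6] → [1, 1, 2, 2, 2, 2, 2, 2, 2, 2, 1, 2, 1]
j=7: nums[7]=2 > 1 → no swap
j=8: nums[8]=2 > 1 → no swap
j=9: nums[9]=2 > 1 → no swap
j=10: nums[10]=1 ≤ 1 → i=2, swap nums[2],nums[10] → [1, 1, 1, 2, 2, 2, 2, 2, 2, 2, 2, 2, 1]
j=11: nums[11]=2 > 1 → no swap
final swap nums[3],nums[12] → [1, 1, 1, 1, 2, 2, 2, 2, 2, 2, 2, 2, 2]; return 3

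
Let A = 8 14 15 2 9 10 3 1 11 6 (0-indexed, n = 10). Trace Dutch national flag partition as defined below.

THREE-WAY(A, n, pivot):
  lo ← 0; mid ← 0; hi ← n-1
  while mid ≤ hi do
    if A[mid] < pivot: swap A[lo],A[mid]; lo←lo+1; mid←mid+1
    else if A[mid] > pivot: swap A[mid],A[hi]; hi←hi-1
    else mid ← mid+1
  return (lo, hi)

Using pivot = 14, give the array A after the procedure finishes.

8 6 2 9 10 3 1 11 14 15

lo=0 mid=0 hi=9
8<14: swap(0,0), lo=1 mid=1 ⇒ 8 14 15 2 9 10 3 1 11 6
14=14: mid=2
15>14: swap(2,9), hi=8 ⇒ 8 14 6 2 9 10 3 1 11 15
6<14: swap(1,2), lo=2 mid=3 ⇒ 8 6 14 2 9 10 3 1 11 15
2<14: swap(2,3), lo=3 mid=4 ⇒ 8 6 2 14 9 10 3 1 11 15
9<14: swap(3,4), lo=4 mid=5 ⇒ 8 6 2 9 14 10 3 1 11 15
10<14: swap(4,5), lo=5 mid=6 ⇒ 8 6 2 9 10 14 3 1 11 15
3<14: swap(5,6), lo=6 mid=7 ⇒ 8 6 2 9 10 3 14 1 11 15
1<14: swap(6,7), lo=7 mid=8 ⇒ 8 6 2 9 10 3 1 14 11 15
11<14: swap(7,8), lo=8 mid=9 ⇒ 8 6 2 9 10 3 1 11 14 15
done. lo=8 hi=8; A=8 6 2 9 10 3 1 11 14 15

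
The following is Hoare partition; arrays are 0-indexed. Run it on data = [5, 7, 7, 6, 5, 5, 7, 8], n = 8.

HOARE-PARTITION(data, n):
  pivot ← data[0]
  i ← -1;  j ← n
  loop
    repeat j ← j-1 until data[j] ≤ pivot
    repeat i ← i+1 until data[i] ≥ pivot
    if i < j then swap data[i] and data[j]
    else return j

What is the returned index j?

pivot=5
j stops at 5 (5), i stops at 0 (5); swap ⇒ [5, 7, 7, 6, 5, 5, 7, 8]
j stops at 4 (5), i stops at 1 (7); swap ⇒ [5, 5, 7, 6, 7, 5, 7, 8]
j stops at 1, i stops at 2; i≥j ⇒ return 1. data=[5, 5, 7, 6, 7, 5, 7, 8]

1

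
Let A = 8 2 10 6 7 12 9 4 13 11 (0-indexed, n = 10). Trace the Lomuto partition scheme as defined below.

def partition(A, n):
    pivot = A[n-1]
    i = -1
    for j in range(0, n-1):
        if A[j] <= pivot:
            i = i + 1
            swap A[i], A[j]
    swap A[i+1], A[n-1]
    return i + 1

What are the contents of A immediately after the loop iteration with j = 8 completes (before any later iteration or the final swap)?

8 2 10 6 7 9 4 12 13 11

pivot = A[9] = 11; i = -1
j=0: A[0]=8 ≤ 11 → i=0, swap A[0],A[0] (no change) → 8 2 10 6 7 12 9 4 13 11
j=1: A[1]=2 ≤ 11 → i=1, swap A[1],A[1] (no change) → 8 2 10 6 7 12 9 4 13 11
j=2: A[2]=10 ≤ 11 → i=2, swap A[2],A[2] (no change) → 8 2 10 6 7 12 9 4 13 11
j=3: A[3]=6 ≤ 11 → i=3, swap A[3],A[3] (no change) → 8 2 10 6 7 12 9 4 13 11
j=4: A[4]=7 ≤ 11 → i=4, swap A[4],A[4] (no change) → 8 2 10 6 7 12 9 4 13 11
j=5: A[5]=12 > 11 → no swap
j=6: A[6]=9 ≤ 11 → i=5, swap A[5],A[6] → 8 2 10 6 7 9 12 4 13 11
j=7: A[7]=4 ≤ 11 → i=6, swap A[6],A[7] → 8 2 10 6 7 9 4 12 13 11
j=8: A[8]=13 > 11 → no swap
(after j=8) A = 8 2 10 6 7 9 4 12 13 11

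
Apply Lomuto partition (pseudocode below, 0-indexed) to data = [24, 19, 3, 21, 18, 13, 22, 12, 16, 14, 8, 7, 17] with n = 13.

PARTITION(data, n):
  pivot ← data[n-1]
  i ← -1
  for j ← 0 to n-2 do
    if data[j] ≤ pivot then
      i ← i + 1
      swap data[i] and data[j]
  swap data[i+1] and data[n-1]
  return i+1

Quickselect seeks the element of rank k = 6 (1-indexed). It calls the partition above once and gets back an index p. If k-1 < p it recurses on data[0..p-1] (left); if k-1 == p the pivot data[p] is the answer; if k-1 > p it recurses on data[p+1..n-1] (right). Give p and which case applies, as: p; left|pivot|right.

7; left

pivot=17, i=-1
j=0: 24>17, skip
j=1: 19>17, skip
j=2: 3≤17, i=0, swap(0,2) ⇒ [3, 19, 24, 21, 18, 13, 22, 12, 16, 14, 8, 7, 17]
j=3: 21>17, skip
j=4: 18>17, skip
j=5: 13≤17, i=1, swap(1,5) ⇒ [3, 13, 24, 21, 18, 19, 22, 12, 16, 14, 8, 7, 17]
j=6: 22>17, skip
j=7: 12≤17, i=2, swap(2,7) ⇒ [3, 13, 12, 21, 18, 19, 22, 24, 16, 14, 8, 7, 17]
j=8: 16≤17, i=3, swap(3,8) ⇒ [3, 13, 12, 16, 18, 19, 22, 24, 21, 14, 8, 7, 17]
j=9: 14≤17, i=4, swap(4,9) ⇒ [3, 13, 12, 16, 14, 19, 22, 24, 21, 18, 8, 7, 17]
j=10: 8≤17, i=5, swap(5,10) ⇒ [3, 13, 12, 16, 14, 8, 22, 24, 21, 18, 19, 7, 17]
j=11: 7≤17, i=6, swap(6,11) ⇒ [3, 13, 12, 16, 14, 8, 7, 24, 21, 18, 19, 22, 17]
swap(7,12) ⇒ [3, 13, 12, 16, 14, 8, 7, 17, 21, 18, 19, 22, 24]; return 7
p = 7; k-1 = 5 < 7 ⇒ left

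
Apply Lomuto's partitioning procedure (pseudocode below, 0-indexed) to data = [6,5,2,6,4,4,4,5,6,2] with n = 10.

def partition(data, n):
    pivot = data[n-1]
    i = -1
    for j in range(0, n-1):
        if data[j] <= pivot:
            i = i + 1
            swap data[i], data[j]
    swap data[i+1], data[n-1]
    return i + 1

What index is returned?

1

pivot=2, i=-1
j=0: 6>2, skip
j=1: 5>2, skip
j=2: 2≤2, i=0, swap(0,2) ⇒ [2,5,6,6,4,4,4,5,6,2]
j=3: 6>2, skip
j=4: 4>2, skip
j=5: 4>2, skip
j=6: 4>2, skip
j=7: 5>2, skip
j=8: 6>2, skip
swap(1,9) ⇒ [2,2,6,6,4,4,4,5,6,5]; return 1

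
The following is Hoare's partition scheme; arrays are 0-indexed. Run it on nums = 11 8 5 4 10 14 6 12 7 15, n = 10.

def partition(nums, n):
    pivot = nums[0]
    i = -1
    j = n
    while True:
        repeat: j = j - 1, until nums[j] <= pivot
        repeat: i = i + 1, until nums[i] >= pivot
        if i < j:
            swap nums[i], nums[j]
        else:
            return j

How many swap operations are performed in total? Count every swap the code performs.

2

pivot=11
j stops at 8 (7), i stops at 0 (11); swap ⇒ 7 8 5 4 10 14 6 12 11 15
j stops at 6 (6), i stops at 5 (14); swap ⇒ 7 8 5 4 10 6 14 12 11 15
j stops at 5, i stops at 6; i≥j ⇒ return 5. nums=7 8 5 4 10 6 14 12 11 15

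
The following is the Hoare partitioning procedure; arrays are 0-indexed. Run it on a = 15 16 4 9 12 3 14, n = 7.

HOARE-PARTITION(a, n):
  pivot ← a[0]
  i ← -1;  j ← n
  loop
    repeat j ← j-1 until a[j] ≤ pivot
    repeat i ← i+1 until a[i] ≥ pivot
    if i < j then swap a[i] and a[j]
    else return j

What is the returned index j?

4

pivot=15
j stops at 6 (14), i stops at 0 (15); swap ⇒ 14 16 4 9 12 3 15
j stops at 5 (3), i stops at 1 (16); swap ⇒ 14 3 4 9 12 16 15
j stops at 4, i stops at 5; i≥j ⇒ return 4. a=14 3 4 9 12 16 15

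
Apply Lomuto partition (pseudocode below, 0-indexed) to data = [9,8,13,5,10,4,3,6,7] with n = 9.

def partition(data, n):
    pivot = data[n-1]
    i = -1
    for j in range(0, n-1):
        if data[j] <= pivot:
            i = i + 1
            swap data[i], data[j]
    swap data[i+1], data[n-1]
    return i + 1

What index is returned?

4

pivot=7, i=-1
j=0: 9>7, skip
j=1: 8>7, skip
j=2: 13>7, skip
j=3: 5≤7, i=0, swap(0,3) ⇒ [5,8,13,9,10,4,3,6,7]
j=4: 10>7, skip
j=5: 4≤7, i=1, swap(1,5) ⇒ [5,4,13,9,10,8,3,6,7]
j=6: 3≤7, i=2, swap(2,6) ⇒ [5,4,3,9,10,8,13,6,7]
j=7: 6≤7, i=3, swap(3,7) ⇒ [5,4,3,6,10,8,13,9,7]
swap(4,8) ⇒ [5,4,3,6,7,8,13,9,10]; return 4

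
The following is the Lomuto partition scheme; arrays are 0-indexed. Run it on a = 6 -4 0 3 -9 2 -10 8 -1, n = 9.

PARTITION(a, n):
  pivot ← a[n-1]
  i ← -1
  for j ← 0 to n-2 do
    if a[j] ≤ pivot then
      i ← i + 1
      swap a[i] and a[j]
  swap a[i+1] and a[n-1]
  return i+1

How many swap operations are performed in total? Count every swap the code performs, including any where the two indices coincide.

4

pivot = a[8] = -1; i = -1
j=0: a[0]=6 > -1 → no swap
j=1: a[1]=-4 ≤ -1 → i=0, swap a[0],a[1] → -4 6 0 3 -9 2 -10 8 -1
j=2: a[2]=0 > -1 → no swap
j=3: a[3]=3 > -1 → no swap
j=4: a[4]=-9 ≤ -1 → i=1, swap a[1],a[4] → -4 -9 0 3 6 2 -10 8 -1
j=5: a[5]=2 > -1 → no swap
j=6: a[6]=-10 ≤ -1 → i=2, swap a[2],a[6] → -4 -9 -10 3 6 2 0 8 -1
j=7: a[7]=8 > -1 → no swap
final swap a[3],a[8] → -4 -9 -10 -1 6 2 0 8 3; return 3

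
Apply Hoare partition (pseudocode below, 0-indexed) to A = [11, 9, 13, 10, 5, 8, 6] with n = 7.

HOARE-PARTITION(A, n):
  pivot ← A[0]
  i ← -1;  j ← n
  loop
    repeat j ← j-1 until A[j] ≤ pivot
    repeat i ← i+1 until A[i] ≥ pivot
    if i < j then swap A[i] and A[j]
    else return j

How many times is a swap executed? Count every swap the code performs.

2

pivot = A[0] = 11; i = -1, j = 7
j→6 (A[6]=6≤11), i→0 (A[0]=11≥11); i<j, swap → [6, 9, 13, 10, 5, 8, 11]
j→5 (A[5]=8≤11), i→2 (A[2]=13≥11); i<j, swap → [6, 9, 8, 10, 5, 13, 11]
j→4, i→5; i≥j, return j=4. A = [6, 9, 8, 10, 5, 13, 11]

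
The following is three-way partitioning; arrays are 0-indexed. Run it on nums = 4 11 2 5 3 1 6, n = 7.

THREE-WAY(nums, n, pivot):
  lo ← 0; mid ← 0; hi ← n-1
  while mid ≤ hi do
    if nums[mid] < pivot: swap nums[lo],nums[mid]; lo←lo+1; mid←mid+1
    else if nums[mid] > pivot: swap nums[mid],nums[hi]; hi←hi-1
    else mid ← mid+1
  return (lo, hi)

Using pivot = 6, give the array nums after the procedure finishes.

4 2 5 3 1 6 11

lo=0 mid=0 hi=6
4<6: swap(0,0), lo=1 mid=1 ⇒ 4 11 2 5 3 1 6
11>6: swap(1,6), hi=5 ⇒ 4 6 2 5 3 1 11
6=6: mid=2
2<6: swap(1,2), lo=2 mid=3 ⇒ 4 2 6 5 3 1 11
5<6: swap(2,3), lo=3 mid=4 ⇒ 4 2 5 6 3 1 11
3<6: swap(3,4), lo=4 mid=5 ⇒ 4 2 5 3 6 1 11
1<6: swap(4,5), lo=5 mid=6 ⇒ 4 2 5 3 1 6 11
done. lo=5 hi=5; nums=4 2 5 3 1 6 11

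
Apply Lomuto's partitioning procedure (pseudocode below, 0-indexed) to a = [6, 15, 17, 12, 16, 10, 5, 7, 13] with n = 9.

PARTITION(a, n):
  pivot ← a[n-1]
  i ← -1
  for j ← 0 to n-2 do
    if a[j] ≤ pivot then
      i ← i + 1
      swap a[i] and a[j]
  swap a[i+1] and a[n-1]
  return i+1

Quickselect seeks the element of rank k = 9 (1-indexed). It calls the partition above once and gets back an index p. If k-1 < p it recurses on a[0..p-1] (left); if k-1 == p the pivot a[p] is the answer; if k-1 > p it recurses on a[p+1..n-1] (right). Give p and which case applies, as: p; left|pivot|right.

5; right

pivot = a[8] = 13; i = -1
j=0: a[0]=6 ≤ 13 → i=0, swap a[0],a[0] (no change) → [6, 15, 17, 12, 16, 10, 5, 7, 13]
j=1: a[1]=15 > 13 → no swap
j=2: a[2]=17 > 13 → no swap
j=3: a[3]=12 ≤ 13 → i=1, swap a[1],a[3] → [6, 12, 17, 15, 16, 10, 5, 7, 13]
j=4: a[4]=16 > 13 → no swap
j=5: a[5]=10 ≤ 13 → i=2, swap a[2],a[5] → [6, 12, 10, 15, 16, 17, 5, 7, 13]
j=6: a[6]=5 ≤ 13 → i=3, swap a[3],a[6] → [6, 12, 10, 5, 16, 17, 15, 7, 13]
j=7: a[7]=7 ≤ 13 → i=4, swap a[4],a[7] → [6, 12, 10, 5, 7, 17, 15, 16, 13]
final swap a[5],a[8] → [6, 12, 10, 5, 7, 13, 15, 16, 17]; return 5
p = 5; k-1 = 8 > 5 ⇒ right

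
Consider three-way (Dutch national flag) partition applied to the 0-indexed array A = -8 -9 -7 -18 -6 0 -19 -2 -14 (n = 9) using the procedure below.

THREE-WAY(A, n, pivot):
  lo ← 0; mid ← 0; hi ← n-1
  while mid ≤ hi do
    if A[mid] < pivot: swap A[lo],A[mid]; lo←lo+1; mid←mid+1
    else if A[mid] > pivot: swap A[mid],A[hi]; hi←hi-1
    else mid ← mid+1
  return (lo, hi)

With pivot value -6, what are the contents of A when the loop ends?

pivot = -6; lo=0, mid=0, hi=8
A[mid]=-8<-6: swap A[0],A[0]; lo=1,mid=1 → -8 -9 -7 -18 -6 0 -19 -2 -14
A[mid]=-9<-6: swap A[1],A[1]; lo=2,mid=2 → -8 -9 -7 -18 -6 0 -19 -2 -14
A[mid]=-7<-6: swap A[2],A[2]; lo=3,mid=3 → -8 -9 -7 -18 -6 0 -19 -2 -14
A[mid]=-18<-6: swap A[3],A[3]; lo=4,mid=4 → -8 -9 -7 -18 -6 0 -19 -2 -14
A[mid]=-6=-6: mid=5
A[mid]=0>-6: swap A[5],A[8]; hi=7 → -8 -9 -7 -18 -6 -14 -19 -2 0
A[mid]=-14<-6: swap A[4],A[5]; lo=5,mid=6 → -8 -9 -7 -18 -14 -6 -19 -2 0
A[mid]=-19<-6: swap A[5],A[6]; lo=6,mid=7 → -8 -9 -7 -18 -14 -19 -6 -2 0
A[mid]=-2>-6: swap A[7],A[7]; hi=6 → -8 -9 -7 -18 -14 -19 -6 -2 0
end: lo=6, hi=6; A = -8 -9 -7 -18 -14 -19 -6 -2 0

-8 -9 -7 -18 -14 -19 -6 -2 0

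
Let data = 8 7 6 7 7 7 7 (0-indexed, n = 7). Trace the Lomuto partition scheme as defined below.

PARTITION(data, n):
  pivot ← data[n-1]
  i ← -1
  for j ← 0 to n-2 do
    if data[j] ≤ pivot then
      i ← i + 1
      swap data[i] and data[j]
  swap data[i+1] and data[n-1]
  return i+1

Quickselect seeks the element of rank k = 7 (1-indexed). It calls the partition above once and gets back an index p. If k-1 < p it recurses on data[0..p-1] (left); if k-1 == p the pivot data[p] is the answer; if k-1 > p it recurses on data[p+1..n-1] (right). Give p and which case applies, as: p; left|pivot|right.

5; right

pivot = data[6] = 7; i = -1
j=0: data[0]=8 > 7 → no swap
j=1: data[1]=7 ≤ 7 → i=0, swap data[0],data[1] → 7 8 6 7 7 7 7
j=2: data[2]=6 ≤ 7 → i=1, swap data[1],data[2] → 7 6 8 7 7 7 7
j=3: data[3]=7 ≤ 7 → i=2, swap data[2],data[3] → 7 6 7 8 7 7 7
j=4: data[4]=7 ≤ 7 → i=3, swap data[3],data[4] → 7 6 7 7 8 7 7
j=5: data[5]=7 ≤ 7 → i=4, swap data[4],data[5] → 7 6 7 7 7 8 7
final swap data[5],data[6] → 7 6 7 7 7 7 8; return 5
p = 5; k-1 = 6 > 5 ⇒ right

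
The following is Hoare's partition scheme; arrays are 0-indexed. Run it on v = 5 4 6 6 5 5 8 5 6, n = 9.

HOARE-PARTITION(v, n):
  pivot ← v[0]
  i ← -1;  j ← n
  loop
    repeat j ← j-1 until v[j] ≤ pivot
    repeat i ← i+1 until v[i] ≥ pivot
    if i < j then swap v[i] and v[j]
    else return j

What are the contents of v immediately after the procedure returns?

5 4 5 5 6 6 8 5 6

pivot = v[0] = 5; i = -1, j = 9
j→7 (v[7]=5≤5), i→0 (v[0]=5≥5); i<j, swap → 5 4 6 6 5 5 8 5 6
j→5 (v[5]=5≤5), i→2 (v[2]=6≥5); i<j, swap → 5 4 5 6 5 6 8 5 6
j→4 (v[4]=5≤5), i→3 (v[3]=6≥5); i<j, swap → 5 4 5 5 6 6 8 5 6
j→3, i→4; i≥j, return j=3. v = 5 4 5 5 6 6 8 5 6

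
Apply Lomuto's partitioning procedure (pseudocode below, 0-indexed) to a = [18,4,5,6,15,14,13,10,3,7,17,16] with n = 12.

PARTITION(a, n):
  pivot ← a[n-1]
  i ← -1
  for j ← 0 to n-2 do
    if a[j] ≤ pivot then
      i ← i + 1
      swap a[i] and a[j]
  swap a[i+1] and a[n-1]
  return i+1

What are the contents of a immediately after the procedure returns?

pivot=16, i=-1
j=0: 18>16, skip
j=1: 4≤16, i=0, swap(0,1) ⇒ [4,18,5,6,15,14,13,10,3,7,17,16]
j=2: 5≤16, i=1, swap(1,2) ⇒ [4,5,18,6,15,14,13,10,3,7,17,16]
j=3: 6≤16, i=2, swap(2,3) ⇒ [4,5,6,18,15,14,13,10,3,7,17,16]
j=4: 15≤16, i=3, swap(3,4) ⇒ [4,5,6,15,18,14,13,10,3,7,17,16]
j=5: 14≤16, i=4, swap(4,5) ⇒ [4,5,6,15,14,18,13,10,3,7,17,16]
j=6: 13≤16, i=5, swap(5,6) ⇒ [4,5,6,15,14,13,18,10,3,7,17,16]
j=7: 10≤16, i=6, swap(6,7) ⇒ [4,5,6,15,14,13,10,18,3,7,17,16]
j=8: 3≤16, i=7, swap(7,8) ⇒ [4,5,6,15,14,13,10,3,18,7,17,16]
j=9: 7≤16, i=8, swap(8,9) ⇒ [4,5,6,15,14,13,10,3,7,18,17,16]
j=10: 17>16, skip
swap(9,11) ⇒ [4,5,6,15,14,13,10,3,7,16,17,18]; return 9

[4,5,6,15,14,13,10,3,7,16,17,18]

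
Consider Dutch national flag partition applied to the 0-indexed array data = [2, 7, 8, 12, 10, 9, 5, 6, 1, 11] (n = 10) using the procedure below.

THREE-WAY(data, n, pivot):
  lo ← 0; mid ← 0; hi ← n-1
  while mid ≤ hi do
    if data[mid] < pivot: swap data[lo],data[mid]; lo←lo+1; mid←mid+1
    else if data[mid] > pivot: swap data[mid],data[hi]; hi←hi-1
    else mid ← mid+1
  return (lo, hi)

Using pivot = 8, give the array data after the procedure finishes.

[2, 7, 1, 6, 5, 8, 9, 10, 11, 12]

pivot = 8; lo=0, mid=0, hi=9
data[mid]=2<8: swap data[0],data[0]; lo=1,mid=1 → [2, 7, 8, 12, 10, 9, 5, 6, 1, 11]
data[mid]=7<8: swap data[1],data[1]; lo=2,mid=2 → [2, 7, 8, 12, 10, 9, 5, 6, 1, 11]
data[mid]=8=8: mid=3
data[mid]=12>8: swap data[3],data[9]; hi=8 → [2, 7, 8, 11, 10, 9, 5, 6, 1, 12]
data[mid]=11>8: swap data[3],data[8]; hi=7 → [2, 7, 8, 1, 10, 9, 5, 6, 11, 12]
data[mid]=1<8: swap data[2],data[3]; lo=3,mid=4 → [2, 7, 1, 8, 10, 9, 5, 6, 11, 12]
data[mid]=10>8: swap data[4],data[7]; hi=6 → [2, 7, 1, 8, 6, 9, 5, 10, 11, 12]
data[mid]=6<8: swap data[3],data[4]; lo=4,mid=5 → [2, 7, 1, 6, 8, 9, 5, 10, 11, 12]
data[mid]=9>8: swap data[5],data[6]; hi=5 → [2, 7, 1, 6, 8, 5, 9, 10, 11, 12]
data[mid]=5<8: swap data[4],data[5]; lo=5,mid=6 → [2, 7, 1, 6, 5, 8, 9, 10, 11, 12]
end: lo=5, hi=5; data = [2, 7, 1, 6, 5, 8, 9, 10, 11, 12]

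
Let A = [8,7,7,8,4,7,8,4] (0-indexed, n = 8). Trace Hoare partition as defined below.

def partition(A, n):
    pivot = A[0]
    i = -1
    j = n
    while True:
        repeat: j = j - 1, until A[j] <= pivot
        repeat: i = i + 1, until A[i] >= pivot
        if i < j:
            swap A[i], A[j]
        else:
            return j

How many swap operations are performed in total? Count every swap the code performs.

pivot=8
j stops at 7 (4), i stops at 0 (8); swap ⇒ [4,7,7,8,4,7,8,8]
j stops at 6 (8), i stops at 3 (8); swap ⇒ [4,7,7,8,4,7,8,8]
j stops at 5, i stops at 6; i≥j ⇒ return 5. A=[4,7,7,8,4,7,8,8]

2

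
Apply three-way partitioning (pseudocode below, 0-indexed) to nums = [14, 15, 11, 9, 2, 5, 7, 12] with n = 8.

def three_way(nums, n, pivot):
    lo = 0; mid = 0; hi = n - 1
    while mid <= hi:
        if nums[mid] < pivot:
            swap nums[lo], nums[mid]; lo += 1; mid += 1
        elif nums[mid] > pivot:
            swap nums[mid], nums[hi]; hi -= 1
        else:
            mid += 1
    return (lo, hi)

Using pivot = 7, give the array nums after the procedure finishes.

[5, 2, 7, 9, 11, 15, 12, 14]

lo=0 mid=0 hi=7
14>7: swap(0,7), hi=6 ⇒ [12, 15, 11, 9, 2, 5, 7, 14]
12>7: swap(0,6), hi=5 ⇒ [7, 15, 11, 9, 2, 5, 12, 14]
7=7: mid=1
15>7: swap(1,5), hi=4 ⇒ [7, 5, 11, 9, 2, 15, 12, 14]
5<7: swap(0,1), lo=1 mid=2 ⇒ [5, 7, 11, 9, 2, 15, 12, 14]
11>7: swap(2,4), hi=3 ⇒ [5, 7, 2, 9, 11, 15, 12, 14]
2<7: swap(1,2), lo=2 mid=3 ⇒ [5, 2, 7, 9, 11, 15, 12, 14]
9>7: swap(3,3), hi=2 ⇒ [5, 2, 7, 9, 11, 15, 12, 14]
done. lo=2 hi=2; nums=[5, 2, 7, 9, 11, 15, 12, 14]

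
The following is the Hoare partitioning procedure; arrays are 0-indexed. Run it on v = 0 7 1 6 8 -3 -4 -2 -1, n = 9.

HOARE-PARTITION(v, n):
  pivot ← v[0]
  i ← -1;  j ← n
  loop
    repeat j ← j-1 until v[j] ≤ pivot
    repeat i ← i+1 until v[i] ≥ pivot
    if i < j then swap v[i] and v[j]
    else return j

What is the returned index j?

pivot = v[0] = 0; i = -1, j = 9
j→8 (v[8]=-1≤0), i→0 (v[0]=0≥0); i<j, swap → -1 7 1 6 8 -3 -4 -2 0
j→7 (v[7]=-2≤0), i→1 (v[1]=7≥0); i<j, swap → -1 -2 1 6 8 -3 -4 7 0
j→6 (v[6]=-4≤0), i→2 (v[2]=1≥0); i<j, swap → -1 -2 -4 6 8 -3 1 7 0
j→5 (v[5]=-3≤0), i→3 (v[3]=6≥0); i<j, swap → -1 -2 -4 -3 8 6 1 7 0
j→3, i→4; i≥j, return j=3. v = -1 -2 -4 -3 8 6 1 7 0

3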